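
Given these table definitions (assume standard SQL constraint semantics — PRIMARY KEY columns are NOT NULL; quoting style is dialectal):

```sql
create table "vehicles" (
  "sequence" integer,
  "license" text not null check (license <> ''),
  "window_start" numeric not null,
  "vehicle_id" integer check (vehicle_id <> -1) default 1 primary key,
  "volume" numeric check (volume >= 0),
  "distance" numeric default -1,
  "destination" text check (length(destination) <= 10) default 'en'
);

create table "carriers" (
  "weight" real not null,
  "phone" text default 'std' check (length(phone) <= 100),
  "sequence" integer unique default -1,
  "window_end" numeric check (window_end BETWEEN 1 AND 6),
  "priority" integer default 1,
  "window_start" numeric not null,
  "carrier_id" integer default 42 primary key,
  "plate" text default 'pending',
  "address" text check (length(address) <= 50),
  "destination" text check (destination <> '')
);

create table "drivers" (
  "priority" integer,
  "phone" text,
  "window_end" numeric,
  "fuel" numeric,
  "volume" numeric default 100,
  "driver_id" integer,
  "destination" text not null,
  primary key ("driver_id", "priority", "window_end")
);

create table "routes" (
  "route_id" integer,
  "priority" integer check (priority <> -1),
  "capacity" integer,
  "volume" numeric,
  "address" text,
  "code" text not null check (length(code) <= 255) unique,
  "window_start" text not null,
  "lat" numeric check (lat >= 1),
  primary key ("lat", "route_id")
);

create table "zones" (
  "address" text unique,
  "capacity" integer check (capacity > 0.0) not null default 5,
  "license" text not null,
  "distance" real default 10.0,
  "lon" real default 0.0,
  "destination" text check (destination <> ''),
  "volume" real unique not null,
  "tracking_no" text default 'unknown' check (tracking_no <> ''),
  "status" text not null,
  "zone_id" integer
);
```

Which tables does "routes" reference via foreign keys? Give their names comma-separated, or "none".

No column in routes has a REFERENCES clause.

none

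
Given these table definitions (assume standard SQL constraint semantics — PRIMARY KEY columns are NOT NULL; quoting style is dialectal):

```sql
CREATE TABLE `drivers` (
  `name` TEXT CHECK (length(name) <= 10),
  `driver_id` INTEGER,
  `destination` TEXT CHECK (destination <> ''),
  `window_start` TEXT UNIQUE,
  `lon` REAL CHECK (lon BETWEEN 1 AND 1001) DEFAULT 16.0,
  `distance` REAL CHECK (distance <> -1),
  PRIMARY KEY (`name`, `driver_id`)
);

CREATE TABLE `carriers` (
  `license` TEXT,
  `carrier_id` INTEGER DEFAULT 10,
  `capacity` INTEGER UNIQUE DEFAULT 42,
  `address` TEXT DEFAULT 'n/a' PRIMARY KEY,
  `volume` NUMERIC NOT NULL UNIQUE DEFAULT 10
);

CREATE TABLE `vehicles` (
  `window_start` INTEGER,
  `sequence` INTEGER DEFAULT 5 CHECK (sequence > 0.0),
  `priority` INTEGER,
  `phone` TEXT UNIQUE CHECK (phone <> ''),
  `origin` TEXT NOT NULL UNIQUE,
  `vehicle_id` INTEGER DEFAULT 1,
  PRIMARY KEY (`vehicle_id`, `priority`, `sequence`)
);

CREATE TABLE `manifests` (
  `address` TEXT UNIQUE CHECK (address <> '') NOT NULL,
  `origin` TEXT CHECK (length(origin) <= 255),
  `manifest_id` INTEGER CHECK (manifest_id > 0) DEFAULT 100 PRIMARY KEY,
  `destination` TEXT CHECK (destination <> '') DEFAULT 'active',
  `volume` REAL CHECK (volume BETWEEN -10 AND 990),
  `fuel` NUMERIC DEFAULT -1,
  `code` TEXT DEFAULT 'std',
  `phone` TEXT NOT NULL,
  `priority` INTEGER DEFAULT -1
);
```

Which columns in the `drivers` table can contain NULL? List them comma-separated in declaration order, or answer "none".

destination, window_start, lon, distance

- name: part of the PRIMARY KEY, which implies NOT NULL → not nullable.
- driver_id: part of the PRIMARY KEY, which implies NOT NULL → not nullable.
- destination: CHECK does not forbid NULL (a CHECK constraint passes when its expression is NULL) → nullable.
- window_start: UNIQUE does not imply NOT NULL → nullable.
- lon: CHECK does not forbid NULL (a CHECK constraint passes when its expression is NULL) → nullable.
- distance: CHECK does not forbid NULL (a CHECK constraint passes when its expression is NULL) → nullable.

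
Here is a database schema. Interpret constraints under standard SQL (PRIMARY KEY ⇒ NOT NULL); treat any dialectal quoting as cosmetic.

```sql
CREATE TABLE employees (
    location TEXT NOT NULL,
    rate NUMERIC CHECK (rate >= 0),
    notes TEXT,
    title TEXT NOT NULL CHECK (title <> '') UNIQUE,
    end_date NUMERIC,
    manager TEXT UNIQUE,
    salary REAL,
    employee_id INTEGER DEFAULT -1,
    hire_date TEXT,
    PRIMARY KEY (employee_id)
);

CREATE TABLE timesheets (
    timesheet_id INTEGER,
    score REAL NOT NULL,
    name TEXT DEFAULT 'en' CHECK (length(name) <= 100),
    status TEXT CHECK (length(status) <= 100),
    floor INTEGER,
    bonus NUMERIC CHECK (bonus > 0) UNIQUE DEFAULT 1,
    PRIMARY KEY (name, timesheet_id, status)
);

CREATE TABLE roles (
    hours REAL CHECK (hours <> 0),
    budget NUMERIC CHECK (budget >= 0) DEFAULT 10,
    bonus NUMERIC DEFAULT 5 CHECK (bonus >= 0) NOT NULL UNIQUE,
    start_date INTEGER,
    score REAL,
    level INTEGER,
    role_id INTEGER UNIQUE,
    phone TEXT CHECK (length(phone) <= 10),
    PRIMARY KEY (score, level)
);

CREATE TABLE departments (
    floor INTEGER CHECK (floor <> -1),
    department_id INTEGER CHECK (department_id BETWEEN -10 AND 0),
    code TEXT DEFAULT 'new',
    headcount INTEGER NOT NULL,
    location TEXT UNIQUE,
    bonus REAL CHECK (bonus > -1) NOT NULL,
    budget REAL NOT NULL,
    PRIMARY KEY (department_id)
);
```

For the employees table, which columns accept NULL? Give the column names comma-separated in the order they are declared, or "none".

rate, notes, end_date, manager, salary, hire_date

- location: declared NOT NULL → not nullable.
- rate: CHECK does not forbid NULL (a CHECK constraint passes when its expression is NULL) → nullable.
- notes: no NOT NULL constraint applies → nullable.
- title: declared NOT NULL → not nullable.
- end_date: no NOT NULL constraint applies → nullable.
- manager: UNIQUE does not imply NOT NULL → nullable.
- salary: no NOT NULL constraint applies → nullable.
- employee_id: part of the PRIMARY KEY, which implies NOT NULL → not nullable.
- hire_date: no NOT NULL constraint applies → nullable.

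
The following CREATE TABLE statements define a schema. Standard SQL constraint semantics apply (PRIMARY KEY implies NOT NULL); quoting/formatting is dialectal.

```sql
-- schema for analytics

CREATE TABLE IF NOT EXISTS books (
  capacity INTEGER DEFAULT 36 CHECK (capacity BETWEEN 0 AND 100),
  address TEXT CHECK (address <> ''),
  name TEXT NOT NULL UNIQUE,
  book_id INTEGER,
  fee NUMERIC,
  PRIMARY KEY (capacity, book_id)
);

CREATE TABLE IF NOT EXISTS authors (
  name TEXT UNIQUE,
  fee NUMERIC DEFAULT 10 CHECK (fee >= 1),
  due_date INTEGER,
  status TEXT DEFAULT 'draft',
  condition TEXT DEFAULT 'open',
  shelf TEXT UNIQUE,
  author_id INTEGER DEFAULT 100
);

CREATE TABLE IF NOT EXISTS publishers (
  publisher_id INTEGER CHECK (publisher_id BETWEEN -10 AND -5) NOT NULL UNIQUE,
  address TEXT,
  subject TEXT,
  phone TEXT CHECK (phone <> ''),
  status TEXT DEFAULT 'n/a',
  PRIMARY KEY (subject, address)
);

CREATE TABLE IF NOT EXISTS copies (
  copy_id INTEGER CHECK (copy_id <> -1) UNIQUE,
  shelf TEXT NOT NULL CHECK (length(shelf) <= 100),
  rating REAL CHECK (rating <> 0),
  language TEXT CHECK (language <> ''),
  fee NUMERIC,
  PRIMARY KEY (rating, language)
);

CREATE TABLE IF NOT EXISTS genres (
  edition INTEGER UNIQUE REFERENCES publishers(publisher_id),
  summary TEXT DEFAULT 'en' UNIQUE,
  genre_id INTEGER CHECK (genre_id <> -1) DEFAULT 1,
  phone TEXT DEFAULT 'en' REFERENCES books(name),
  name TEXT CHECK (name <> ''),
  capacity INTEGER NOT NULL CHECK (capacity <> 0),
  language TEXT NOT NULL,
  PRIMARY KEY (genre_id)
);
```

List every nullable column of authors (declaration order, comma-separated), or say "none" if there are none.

- name: UNIQUE does not imply NOT NULL → nullable.
- fee: CHECK does not forbid NULL (a CHECK constraint passes when its expression is NULL) → nullable.
- due_date: no NOT NULL constraint applies → nullable.
- status: DEFAULT only fills an omitted column; an explicit NULL is still allowed → nullable.
- condition: DEFAULT only fills an omitted column; an explicit NULL is still allowed → nullable.
- shelf: UNIQUE does not imply NOT NULL → nullable.
- author_id: DEFAULT only fills an omitted column; an explicit NULL is still allowed → nullable.

name, fee, due_date, status, condition, shelf, author_id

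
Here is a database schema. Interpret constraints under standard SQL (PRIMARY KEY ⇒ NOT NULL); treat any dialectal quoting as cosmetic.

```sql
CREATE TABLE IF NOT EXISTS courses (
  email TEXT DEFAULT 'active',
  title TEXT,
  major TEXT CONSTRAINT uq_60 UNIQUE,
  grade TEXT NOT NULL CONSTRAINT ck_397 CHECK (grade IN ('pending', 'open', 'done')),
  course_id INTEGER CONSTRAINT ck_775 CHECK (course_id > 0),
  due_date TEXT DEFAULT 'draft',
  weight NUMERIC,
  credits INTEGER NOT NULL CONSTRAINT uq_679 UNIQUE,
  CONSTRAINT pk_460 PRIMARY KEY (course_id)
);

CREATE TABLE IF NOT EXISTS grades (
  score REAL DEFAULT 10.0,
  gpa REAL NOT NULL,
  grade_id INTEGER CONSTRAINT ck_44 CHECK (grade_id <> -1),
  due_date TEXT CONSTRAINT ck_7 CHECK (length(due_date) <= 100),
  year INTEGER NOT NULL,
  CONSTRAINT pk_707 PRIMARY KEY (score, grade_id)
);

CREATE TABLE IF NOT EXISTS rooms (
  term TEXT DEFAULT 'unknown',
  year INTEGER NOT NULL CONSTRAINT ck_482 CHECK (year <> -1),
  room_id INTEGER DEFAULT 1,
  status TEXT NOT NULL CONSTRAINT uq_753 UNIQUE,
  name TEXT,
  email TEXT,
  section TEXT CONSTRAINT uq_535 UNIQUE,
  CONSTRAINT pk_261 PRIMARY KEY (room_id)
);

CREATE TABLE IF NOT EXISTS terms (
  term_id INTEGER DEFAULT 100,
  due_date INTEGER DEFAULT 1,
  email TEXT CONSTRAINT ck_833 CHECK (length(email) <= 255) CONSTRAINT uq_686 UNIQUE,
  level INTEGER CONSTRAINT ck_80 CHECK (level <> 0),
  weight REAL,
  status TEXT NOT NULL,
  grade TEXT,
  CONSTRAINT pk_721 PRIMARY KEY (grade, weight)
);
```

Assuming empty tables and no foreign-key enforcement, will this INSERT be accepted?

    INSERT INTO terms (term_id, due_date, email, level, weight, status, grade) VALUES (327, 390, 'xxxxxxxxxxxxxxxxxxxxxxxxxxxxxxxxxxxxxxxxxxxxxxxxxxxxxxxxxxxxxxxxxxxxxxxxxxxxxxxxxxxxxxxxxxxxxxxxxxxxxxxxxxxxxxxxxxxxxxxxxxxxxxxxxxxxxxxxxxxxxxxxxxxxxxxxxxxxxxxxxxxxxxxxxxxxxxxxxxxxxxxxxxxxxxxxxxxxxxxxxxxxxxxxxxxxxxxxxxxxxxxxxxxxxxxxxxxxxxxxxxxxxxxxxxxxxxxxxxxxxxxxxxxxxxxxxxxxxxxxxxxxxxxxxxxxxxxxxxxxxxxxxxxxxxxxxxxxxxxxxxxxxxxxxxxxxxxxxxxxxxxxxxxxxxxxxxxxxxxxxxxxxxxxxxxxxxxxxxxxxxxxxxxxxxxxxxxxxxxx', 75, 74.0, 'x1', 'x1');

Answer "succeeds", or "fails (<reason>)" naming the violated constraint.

The value 'xxxxxxxxxxxxxxxxxxxxxxxxxxxxxxxxxxxxxxxxxxxxxxxxxxxxxxxxxxxxxxxxxxxxxxxxxxxxxxxxxxxxxxxxxxxxxxxxxxxxxxxxxxxxxxxxxxxxxxxxxxxxxxxxxxxxxxxxxxxxxxxxxxxxxxxxxxxxxxxxxxxxxxxxxxxxxxxxxxxxxxxxxxxxxxxxxxxxxxxxxxxxxxxxxxxxxxxxxxxxxxxxxxxxxxxxxxxxxxxxxxxxxxxxxxxxxxxxxxxxxxxxxxxxxxxxxxxxxxxxxxxxxxxxxxxxxxxxxxxxxxxxxxxxxxxxxxxxxxxxxxxxxxxxxxxxxxxxxxxxxxxxxxxxxxxxxxxxxxxxxxxxxxxxxxxxxxxxxxxxxxxxxxxxxxxxxxxxxxxx' for email violates CHECK (length(email) <= 255).

fails (CHECK on email)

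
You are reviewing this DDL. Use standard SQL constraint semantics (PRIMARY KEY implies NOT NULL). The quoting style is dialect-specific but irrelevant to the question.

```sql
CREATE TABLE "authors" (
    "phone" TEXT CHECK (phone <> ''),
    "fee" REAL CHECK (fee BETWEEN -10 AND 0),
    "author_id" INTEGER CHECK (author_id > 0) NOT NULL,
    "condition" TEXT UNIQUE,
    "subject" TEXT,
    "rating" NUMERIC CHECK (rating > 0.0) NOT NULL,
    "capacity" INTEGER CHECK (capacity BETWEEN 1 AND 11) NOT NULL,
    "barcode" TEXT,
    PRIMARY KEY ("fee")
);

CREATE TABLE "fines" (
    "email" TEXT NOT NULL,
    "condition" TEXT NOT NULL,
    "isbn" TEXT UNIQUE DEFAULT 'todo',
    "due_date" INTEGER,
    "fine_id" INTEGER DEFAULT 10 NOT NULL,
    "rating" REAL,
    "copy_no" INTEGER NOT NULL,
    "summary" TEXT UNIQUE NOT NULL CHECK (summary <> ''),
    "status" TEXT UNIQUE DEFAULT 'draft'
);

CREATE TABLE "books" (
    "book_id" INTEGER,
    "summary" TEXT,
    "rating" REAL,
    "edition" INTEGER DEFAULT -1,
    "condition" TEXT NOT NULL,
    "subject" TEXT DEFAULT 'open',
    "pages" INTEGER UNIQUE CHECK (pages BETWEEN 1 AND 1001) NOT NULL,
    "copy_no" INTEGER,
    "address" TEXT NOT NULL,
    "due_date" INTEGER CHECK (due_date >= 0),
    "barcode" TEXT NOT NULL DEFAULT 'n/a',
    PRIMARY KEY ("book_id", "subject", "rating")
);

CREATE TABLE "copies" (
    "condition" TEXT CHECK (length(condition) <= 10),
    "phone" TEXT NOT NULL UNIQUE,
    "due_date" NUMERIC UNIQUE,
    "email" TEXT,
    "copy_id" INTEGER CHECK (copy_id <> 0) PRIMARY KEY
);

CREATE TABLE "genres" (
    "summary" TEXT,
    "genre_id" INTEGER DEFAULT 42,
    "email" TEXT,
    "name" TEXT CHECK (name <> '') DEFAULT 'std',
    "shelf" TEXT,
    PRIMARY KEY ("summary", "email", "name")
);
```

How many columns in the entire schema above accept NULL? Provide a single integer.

17

authors: 4 nullable (phone, condition, subject, barcode — PK (fee) and explicit NOT NULL columns excluded).
fines: 4 nullable (isbn, due_date, rating, status — PK none and explicit NOT NULL columns excluded).
books: 4 nullable (summary, edition, copy_no, due_date — PK (book_id, subject, rating) and explicit NOT NULL columns excluded).
copies: 3 nullable (condition, due_date, email — PK (copy_id) and explicit NOT NULL columns excluded).
genres: 2 nullable (genre_id, shelf — PK (summary, email, name) and explicit NOT NULL columns excluded).
Total: 4 + 4 + 4 + 3 + 2 = 17.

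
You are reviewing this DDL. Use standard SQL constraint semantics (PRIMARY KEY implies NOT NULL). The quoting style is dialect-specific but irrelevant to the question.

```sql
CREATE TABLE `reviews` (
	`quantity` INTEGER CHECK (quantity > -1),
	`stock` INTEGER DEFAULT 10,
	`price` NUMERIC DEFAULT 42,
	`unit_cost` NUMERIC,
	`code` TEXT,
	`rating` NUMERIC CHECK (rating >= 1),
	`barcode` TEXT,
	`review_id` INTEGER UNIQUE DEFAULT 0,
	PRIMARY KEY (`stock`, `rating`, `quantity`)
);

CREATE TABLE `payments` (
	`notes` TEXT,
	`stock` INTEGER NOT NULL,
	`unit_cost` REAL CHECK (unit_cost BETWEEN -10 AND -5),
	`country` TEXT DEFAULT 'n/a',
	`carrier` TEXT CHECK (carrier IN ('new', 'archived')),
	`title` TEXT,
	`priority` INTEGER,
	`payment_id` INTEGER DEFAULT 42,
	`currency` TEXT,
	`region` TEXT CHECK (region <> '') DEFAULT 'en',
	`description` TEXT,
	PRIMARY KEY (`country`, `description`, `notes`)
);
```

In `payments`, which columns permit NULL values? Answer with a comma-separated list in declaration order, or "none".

- notes: part of the PRIMARY KEY, which implies NOT NULL → not nullable.
- stock: declared NOT NULL → not nullable.
- unit_cost: CHECK does not forbid NULL (a CHECK constraint passes when its expression is NULL) → nullable.
- country: part of the PRIMARY KEY, which implies NOT NULL → not nullable.
- carrier: CHECK does not forbid NULL (a CHECK constraint passes when its expression is NULL) → nullable.
- title: no NOT NULL constraint applies → nullable.
- priority: no NOT NULL constraint applies → nullable.
- payment_id: DEFAULT only fills an omitted column; an explicit NULL is still allowed → nullable.
- currency: no NOT NULL constraint applies → nullable.
- region: CHECK does not forbid NULL (a CHECK constraint passes when its expression is NULL) → nullable.
- description: part of the PRIMARY KEY, which implies NOT NULL → not nullable.

unit_cost, carrier, title, priority, payment_id, currency, region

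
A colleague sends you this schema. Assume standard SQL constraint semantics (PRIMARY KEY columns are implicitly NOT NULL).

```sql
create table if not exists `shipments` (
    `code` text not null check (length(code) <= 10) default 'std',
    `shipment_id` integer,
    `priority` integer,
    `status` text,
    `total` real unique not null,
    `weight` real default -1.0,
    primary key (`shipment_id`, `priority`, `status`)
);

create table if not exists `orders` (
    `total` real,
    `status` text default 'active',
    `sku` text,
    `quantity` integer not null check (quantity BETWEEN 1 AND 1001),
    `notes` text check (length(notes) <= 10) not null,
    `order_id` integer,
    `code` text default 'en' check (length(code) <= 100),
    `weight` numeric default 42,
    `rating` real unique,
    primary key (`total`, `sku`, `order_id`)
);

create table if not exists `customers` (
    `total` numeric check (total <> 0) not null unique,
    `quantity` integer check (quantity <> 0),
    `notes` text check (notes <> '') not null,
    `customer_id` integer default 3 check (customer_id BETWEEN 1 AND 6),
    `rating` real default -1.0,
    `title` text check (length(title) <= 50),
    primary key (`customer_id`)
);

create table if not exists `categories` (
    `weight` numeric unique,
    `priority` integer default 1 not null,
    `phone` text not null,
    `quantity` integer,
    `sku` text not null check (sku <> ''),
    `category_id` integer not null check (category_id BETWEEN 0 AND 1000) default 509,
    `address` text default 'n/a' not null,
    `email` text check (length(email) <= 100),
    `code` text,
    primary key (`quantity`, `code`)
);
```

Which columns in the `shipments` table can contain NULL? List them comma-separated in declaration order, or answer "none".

- code: declared NOT NULL → not nullable.
- shipment_id: part of the PRIMARY KEY, which implies NOT NULL → not nullable.
- priority: part of the PRIMARY KEY, which implies NOT NULL → not nullable.
- status: part of the PRIMARY KEY, which implies NOT NULL → not nullable.
- total: declared NOT NULL → not nullable.
- weight: DEFAULT only fills an omitted column; an explicit NULL is still allowed → nullable.

weight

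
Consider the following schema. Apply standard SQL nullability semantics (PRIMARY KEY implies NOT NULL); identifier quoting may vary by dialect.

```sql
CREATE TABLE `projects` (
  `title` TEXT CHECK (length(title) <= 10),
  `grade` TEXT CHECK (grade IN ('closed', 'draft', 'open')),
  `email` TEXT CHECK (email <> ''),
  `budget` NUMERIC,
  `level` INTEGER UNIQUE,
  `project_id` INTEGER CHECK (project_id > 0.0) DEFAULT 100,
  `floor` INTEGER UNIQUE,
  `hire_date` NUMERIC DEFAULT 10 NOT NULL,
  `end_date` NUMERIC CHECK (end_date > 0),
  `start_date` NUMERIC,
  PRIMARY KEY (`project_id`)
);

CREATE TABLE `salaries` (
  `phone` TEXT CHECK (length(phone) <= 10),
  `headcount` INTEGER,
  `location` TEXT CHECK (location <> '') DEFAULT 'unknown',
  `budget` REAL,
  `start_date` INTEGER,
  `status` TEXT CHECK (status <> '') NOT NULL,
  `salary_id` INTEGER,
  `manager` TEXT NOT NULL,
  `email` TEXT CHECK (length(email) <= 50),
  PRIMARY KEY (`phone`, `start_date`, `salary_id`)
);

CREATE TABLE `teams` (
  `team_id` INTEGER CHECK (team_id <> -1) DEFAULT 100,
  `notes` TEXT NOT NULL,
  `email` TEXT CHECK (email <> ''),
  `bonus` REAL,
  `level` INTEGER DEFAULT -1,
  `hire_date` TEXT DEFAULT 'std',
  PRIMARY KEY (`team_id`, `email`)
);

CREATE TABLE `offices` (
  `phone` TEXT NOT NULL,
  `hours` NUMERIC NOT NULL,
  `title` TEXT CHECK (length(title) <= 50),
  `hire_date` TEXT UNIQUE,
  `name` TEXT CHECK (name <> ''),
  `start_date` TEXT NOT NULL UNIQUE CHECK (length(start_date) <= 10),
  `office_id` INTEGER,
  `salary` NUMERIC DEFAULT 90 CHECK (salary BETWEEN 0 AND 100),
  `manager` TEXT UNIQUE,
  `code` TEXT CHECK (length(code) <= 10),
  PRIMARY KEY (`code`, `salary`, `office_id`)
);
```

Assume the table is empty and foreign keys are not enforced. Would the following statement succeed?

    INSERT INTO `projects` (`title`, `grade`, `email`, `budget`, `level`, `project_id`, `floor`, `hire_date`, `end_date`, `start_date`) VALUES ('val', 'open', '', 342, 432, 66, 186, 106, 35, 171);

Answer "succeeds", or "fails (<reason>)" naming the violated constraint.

fails (CHECK on email)

The value '' for email violates CHECK (email <> '').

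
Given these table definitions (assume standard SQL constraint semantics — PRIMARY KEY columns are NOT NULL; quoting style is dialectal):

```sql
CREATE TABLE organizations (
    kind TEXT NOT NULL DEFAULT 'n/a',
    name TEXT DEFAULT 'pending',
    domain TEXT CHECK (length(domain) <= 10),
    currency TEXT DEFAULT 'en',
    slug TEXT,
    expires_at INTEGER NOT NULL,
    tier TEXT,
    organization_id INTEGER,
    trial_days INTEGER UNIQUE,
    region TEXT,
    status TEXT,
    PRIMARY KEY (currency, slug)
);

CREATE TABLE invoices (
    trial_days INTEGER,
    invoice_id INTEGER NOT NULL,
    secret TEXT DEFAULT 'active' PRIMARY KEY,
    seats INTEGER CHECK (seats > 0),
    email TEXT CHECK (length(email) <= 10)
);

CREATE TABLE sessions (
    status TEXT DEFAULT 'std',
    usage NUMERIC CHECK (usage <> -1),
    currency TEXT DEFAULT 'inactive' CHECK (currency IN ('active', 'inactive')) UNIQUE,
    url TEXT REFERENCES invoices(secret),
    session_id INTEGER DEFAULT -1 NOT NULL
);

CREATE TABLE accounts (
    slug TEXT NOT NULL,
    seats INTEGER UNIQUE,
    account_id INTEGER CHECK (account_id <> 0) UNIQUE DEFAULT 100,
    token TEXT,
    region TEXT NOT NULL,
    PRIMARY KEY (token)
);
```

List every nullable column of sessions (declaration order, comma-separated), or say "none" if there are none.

- status: DEFAULT only fills an omitted column; an explicit NULL is still allowed → nullable.
- usage: CHECK does not forbid NULL (a CHECK constraint passes when its expression is NULL) → nullable.
- currency: CHECK does not forbid NULL (a CHECK constraint passes when its expression is NULL) → nullable.
- url: a foreign key column may be NULL unless separately constrained → nullable.
- session_id: declared NOT NULL → not nullable.

status, usage, currency, url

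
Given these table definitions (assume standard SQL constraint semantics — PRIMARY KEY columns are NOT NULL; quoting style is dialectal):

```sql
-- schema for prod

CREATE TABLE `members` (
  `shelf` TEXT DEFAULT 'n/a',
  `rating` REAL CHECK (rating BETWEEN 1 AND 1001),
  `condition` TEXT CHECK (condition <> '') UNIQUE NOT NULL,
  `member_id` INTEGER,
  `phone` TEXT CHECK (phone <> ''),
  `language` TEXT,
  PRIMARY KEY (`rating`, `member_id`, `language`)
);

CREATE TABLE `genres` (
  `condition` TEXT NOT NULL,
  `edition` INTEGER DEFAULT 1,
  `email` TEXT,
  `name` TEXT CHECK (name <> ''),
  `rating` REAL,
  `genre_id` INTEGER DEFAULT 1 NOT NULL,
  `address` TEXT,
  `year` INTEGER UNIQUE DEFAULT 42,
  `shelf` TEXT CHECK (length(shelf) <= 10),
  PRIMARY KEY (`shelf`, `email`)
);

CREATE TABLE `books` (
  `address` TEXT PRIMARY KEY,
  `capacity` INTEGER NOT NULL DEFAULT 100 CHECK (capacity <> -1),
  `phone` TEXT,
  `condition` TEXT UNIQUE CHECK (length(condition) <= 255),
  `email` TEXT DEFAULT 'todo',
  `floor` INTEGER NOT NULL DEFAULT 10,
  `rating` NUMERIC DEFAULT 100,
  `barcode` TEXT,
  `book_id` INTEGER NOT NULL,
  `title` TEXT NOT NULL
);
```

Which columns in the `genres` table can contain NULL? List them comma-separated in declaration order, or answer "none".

edition, name, rating, address, year

- condition: declared NOT NULL → not nullable.
- edition: DEFAULT only fills an omitted column; an explicit NULL is still allowed → nullable.
- email: part of the PRIMARY KEY, which implies NOT NULL → not nullable.
- name: CHECK does not forbid NULL (a CHECK constraint passes when its expression is NULL) → nullable.
- rating: no NOT NULL constraint applies → nullable.
- genre_id: declared NOT NULL → not nullable.
- address: no NOT NULL constraint applies → nullable.
- year: UNIQUE does not imply NOT NULL → nullable.
- shelf: part of the PRIMARY KEY, which implies NOT NULL → not nullable.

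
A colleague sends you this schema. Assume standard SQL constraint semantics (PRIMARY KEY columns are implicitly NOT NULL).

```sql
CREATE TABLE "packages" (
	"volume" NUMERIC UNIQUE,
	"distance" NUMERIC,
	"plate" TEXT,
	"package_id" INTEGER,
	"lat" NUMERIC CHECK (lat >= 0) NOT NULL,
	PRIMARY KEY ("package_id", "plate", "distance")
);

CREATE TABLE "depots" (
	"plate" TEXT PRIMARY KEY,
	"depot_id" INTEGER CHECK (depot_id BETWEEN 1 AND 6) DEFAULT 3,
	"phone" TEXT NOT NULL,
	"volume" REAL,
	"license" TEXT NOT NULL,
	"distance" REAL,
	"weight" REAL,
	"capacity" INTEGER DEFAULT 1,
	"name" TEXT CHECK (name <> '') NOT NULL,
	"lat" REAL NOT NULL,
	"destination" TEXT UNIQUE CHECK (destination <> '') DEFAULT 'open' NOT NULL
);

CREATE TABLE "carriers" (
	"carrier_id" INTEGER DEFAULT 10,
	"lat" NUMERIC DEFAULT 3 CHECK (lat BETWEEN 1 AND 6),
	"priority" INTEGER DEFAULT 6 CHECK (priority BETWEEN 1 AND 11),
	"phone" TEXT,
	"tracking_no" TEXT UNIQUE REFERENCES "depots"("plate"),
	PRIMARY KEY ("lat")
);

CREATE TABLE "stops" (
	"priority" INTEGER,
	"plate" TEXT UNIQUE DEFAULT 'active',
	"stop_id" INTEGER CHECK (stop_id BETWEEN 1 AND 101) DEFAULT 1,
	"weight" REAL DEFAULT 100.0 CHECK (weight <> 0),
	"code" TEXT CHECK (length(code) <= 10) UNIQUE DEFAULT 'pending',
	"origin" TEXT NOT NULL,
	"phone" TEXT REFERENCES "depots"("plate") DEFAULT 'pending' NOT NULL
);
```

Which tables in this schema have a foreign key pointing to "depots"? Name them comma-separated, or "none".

- carriers.tracking_no references depots(plate).
- stops.phone references depots(plate).

carriers, stops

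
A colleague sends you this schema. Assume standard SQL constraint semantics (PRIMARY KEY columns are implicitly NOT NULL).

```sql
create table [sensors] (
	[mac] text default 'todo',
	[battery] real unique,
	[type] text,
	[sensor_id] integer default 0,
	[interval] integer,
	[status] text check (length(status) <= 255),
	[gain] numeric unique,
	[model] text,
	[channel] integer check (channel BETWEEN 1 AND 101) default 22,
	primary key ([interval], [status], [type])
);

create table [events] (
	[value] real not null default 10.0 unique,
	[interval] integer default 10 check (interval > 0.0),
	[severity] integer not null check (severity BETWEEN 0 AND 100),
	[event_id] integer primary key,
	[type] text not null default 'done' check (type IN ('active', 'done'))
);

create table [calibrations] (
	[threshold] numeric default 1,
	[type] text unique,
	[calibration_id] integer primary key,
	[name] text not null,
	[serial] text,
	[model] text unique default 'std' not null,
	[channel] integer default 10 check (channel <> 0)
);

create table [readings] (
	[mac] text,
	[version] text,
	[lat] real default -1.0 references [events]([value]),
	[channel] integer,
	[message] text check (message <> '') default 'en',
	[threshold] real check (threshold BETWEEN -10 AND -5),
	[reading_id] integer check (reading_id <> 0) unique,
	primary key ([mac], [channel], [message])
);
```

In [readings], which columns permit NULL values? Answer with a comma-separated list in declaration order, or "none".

version, lat, threshold, reading_id

- mac: part of the PRIMARY KEY, which implies NOT NULL → not nullable.
- version: no NOT NULL constraint applies → nullable.
- lat: a foreign key column may be NULL unless separately constrained → nullable.
- channel: part of the PRIMARY KEY, which implies NOT NULL → not nullable.
- message: part of the PRIMARY KEY, which implies NOT NULL → not nullable.
- threshold: CHECK does not forbid NULL (a CHECK constraint passes when its expression is NULL) → nullable.
- reading_id: CHECK does not forbid NULL (a CHECK constraint passes when its expression is NULL) → nullable.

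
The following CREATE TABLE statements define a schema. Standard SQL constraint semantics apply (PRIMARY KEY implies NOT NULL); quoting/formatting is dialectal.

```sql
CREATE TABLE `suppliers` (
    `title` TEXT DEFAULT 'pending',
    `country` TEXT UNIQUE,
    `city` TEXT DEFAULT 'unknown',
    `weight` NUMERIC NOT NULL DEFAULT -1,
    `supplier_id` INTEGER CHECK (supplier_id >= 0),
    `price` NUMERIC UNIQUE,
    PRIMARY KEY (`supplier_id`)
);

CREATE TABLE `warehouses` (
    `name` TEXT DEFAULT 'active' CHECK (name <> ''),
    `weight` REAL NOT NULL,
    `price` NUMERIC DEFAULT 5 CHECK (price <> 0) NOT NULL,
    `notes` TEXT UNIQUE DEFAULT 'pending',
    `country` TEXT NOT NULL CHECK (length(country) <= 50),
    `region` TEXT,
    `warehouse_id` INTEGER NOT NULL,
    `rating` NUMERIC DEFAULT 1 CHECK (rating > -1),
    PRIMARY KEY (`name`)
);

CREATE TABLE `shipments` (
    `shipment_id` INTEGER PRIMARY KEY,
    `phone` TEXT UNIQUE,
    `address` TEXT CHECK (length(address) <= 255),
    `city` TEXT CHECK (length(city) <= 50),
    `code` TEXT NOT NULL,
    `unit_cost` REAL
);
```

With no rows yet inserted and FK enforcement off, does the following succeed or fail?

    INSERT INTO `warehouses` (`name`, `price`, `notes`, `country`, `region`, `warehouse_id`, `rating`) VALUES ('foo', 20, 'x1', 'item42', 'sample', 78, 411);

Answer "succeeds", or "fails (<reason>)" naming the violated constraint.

fails (NOT NULL on weight)

weight is omitted from the column list and has no DEFAULT, so it would receive NULL.
But weight is declared NOT NULL.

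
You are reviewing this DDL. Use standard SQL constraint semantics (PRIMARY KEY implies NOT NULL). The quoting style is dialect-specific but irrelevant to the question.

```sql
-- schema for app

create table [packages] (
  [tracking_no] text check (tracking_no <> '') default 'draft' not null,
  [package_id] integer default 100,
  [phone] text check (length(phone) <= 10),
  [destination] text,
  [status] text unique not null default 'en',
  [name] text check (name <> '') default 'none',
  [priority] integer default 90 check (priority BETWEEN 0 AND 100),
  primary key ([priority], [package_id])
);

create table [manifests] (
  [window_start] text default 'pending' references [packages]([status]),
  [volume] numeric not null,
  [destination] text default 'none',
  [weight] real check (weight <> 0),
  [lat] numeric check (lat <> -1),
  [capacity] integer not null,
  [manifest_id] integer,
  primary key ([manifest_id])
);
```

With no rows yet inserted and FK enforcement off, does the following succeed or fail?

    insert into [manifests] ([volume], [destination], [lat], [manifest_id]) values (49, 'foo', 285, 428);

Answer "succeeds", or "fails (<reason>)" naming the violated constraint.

capacity is omitted from the column list and has no DEFAULT, so it would receive NULL.
But capacity is declared NOT NULL.

fails (NOT NULL on capacity)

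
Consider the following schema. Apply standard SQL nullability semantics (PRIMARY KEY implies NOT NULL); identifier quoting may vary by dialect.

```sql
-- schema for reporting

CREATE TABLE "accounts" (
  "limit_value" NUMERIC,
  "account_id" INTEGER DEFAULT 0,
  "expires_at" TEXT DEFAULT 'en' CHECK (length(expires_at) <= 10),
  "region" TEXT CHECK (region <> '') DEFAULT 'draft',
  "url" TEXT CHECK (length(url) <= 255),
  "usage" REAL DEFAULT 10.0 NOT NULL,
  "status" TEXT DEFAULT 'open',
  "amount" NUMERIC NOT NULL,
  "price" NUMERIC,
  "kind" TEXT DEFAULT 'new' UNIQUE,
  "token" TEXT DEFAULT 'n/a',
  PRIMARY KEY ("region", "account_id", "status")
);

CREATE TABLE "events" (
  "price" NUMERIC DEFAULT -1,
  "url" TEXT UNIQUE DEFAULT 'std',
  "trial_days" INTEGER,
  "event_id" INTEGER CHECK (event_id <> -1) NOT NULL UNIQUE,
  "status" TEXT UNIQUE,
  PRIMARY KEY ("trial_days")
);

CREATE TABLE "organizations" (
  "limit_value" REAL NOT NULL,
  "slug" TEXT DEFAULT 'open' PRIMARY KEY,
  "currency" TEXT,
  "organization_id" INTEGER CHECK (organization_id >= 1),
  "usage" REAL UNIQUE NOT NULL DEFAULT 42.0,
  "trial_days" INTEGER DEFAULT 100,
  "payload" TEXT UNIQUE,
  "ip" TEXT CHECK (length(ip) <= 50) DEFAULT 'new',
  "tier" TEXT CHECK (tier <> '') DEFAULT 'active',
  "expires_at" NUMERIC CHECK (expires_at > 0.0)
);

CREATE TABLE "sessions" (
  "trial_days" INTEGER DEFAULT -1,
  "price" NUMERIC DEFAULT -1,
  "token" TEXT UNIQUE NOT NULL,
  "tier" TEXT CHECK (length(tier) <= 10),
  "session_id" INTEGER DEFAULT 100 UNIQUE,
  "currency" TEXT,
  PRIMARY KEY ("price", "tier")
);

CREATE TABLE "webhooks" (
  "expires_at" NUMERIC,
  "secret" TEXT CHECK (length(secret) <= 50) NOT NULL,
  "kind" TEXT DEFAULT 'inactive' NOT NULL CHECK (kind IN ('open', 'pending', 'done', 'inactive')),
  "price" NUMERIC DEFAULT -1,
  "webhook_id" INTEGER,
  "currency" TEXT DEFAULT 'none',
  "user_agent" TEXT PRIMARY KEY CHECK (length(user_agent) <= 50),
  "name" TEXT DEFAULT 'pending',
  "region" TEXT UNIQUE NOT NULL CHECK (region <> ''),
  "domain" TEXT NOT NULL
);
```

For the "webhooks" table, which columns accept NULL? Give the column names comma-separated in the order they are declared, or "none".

expires_at, price, webhook_id, currency, name

- expires_at: no NOT NULL constraint applies → nullable.
- secret: declared NOT NULL → not nullable.
- kind: declared NOT NULL → not nullable.
- price: DEFAULT only fills an omitted column; an explicit NULL is still allowed → nullable.
- webhook_id: no NOT NULL constraint applies → nullable.
- currency: DEFAULT only fills an omitted column; an explicit NULL is still allowed → nullable.
- user_agent: part of the PRIMARY KEY, which implies NOT NULL → not nullable.
- name: DEFAULT only fills an omitted column; an explicit NULL is still allowed → nullable.
- region: declared NOT NULL → not nullable.
- domain: declared NOT NULL → not nullable.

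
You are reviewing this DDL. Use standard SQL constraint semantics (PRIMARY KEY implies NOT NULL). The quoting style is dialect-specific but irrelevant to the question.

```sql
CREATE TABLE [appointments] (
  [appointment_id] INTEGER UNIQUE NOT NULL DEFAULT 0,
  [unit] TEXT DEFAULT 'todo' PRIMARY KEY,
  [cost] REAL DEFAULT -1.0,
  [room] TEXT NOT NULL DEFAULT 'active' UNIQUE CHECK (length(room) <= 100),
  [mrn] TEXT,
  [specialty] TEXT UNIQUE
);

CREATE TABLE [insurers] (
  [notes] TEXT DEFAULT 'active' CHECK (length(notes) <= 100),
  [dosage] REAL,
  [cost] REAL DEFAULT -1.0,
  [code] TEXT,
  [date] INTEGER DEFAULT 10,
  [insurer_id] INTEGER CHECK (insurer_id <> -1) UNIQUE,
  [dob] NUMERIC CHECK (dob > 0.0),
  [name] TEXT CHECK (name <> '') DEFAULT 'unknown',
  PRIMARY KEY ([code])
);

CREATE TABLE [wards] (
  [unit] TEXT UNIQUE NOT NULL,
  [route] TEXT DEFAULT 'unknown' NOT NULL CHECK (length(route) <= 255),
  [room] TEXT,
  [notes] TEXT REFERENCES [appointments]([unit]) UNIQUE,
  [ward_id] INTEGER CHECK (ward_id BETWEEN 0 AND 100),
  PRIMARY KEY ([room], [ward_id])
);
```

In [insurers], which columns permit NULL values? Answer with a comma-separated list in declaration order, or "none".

notes, dosage, cost, date, insurer_id, dob, name

- notes: CHECK does not forbid NULL (a CHECK constraint passes when its expression is NULL) → nullable.
- dosage: no NOT NULL constraint applies → nullable.
- cost: DEFAULT only fills an omitted column; an explicit NULL is still allowed → nullable.
- code: part of the PRIMARY KEY, which implies NOT NULL → not nullable.
- date: DEFAULT only fills an omitted column; an explicit NULL is still allowed → nullable.
- insurer_id: CHECK does not forbid NULL (a CHECK constraint passes when its expression is NULL) → nullable.
- dob: CHECK does not forbid NULL (a CHECK constraint passes when its expression is NULL) → nullable.
- name: CHECK does not forbid NULL (a CHECK constraint passes when its expression is NULL) → nullable.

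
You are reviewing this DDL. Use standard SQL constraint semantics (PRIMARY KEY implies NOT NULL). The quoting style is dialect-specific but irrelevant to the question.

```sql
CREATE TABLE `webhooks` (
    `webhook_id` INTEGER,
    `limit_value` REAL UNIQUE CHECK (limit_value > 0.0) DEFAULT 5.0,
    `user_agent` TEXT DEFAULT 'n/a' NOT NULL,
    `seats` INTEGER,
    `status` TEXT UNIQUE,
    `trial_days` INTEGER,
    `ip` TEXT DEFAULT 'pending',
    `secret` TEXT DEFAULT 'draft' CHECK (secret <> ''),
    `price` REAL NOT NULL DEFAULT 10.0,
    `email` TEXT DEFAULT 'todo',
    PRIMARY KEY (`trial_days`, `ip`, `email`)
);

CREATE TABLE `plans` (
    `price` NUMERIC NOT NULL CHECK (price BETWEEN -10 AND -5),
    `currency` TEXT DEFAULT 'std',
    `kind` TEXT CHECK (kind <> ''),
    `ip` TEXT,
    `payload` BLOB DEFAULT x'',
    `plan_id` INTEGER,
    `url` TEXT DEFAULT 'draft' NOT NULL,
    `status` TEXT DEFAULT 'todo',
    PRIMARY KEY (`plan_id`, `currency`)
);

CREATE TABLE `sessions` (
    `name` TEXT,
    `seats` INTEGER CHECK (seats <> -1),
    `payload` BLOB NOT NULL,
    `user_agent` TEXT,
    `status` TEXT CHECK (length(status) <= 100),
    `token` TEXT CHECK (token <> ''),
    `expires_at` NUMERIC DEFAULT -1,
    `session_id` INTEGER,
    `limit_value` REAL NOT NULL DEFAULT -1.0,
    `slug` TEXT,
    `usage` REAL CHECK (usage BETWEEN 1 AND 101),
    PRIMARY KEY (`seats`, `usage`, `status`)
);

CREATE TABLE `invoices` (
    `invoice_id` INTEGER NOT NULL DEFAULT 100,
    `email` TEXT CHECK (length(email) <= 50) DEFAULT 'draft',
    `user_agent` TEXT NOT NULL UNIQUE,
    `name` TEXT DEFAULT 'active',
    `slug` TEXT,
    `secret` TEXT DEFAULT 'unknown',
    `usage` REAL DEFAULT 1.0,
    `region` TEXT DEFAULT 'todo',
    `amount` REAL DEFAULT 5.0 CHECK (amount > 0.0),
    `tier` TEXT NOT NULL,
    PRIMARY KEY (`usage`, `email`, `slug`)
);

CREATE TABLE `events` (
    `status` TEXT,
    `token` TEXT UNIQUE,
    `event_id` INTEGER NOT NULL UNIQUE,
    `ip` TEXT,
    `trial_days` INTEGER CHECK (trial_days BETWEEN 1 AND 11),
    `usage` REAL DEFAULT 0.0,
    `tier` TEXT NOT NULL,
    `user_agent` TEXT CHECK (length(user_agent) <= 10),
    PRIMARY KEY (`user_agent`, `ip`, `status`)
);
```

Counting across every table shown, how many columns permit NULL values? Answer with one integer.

webhooks: 5 nullable (webhook_id, limit_value, seats, status, secret — PK (trial_days, ip, email) and explicit NOT NULL columns excluded).
plans: 4 nullable (kind, ip, payload, status — PK (plan_id, currency) and explicit NOT NULL columns excluded).
sessions: 6 nullable (name, user_agent, token, expires_at, session_id, slug — PK (seats, usage, status) and explicit NOT NULL columns excluded).
invoices: 4 nullable (name, secret, region, amount — PK (usage, email, slug) and explicit NOT NULL columns excluded).
events: 3 nullable (token, trial_days, usage — PK (user_agent, ip, status) and explicit NOT NULL columns excluded).
Total: 5 + 4 + 6 + 4 + 3 = 22.

22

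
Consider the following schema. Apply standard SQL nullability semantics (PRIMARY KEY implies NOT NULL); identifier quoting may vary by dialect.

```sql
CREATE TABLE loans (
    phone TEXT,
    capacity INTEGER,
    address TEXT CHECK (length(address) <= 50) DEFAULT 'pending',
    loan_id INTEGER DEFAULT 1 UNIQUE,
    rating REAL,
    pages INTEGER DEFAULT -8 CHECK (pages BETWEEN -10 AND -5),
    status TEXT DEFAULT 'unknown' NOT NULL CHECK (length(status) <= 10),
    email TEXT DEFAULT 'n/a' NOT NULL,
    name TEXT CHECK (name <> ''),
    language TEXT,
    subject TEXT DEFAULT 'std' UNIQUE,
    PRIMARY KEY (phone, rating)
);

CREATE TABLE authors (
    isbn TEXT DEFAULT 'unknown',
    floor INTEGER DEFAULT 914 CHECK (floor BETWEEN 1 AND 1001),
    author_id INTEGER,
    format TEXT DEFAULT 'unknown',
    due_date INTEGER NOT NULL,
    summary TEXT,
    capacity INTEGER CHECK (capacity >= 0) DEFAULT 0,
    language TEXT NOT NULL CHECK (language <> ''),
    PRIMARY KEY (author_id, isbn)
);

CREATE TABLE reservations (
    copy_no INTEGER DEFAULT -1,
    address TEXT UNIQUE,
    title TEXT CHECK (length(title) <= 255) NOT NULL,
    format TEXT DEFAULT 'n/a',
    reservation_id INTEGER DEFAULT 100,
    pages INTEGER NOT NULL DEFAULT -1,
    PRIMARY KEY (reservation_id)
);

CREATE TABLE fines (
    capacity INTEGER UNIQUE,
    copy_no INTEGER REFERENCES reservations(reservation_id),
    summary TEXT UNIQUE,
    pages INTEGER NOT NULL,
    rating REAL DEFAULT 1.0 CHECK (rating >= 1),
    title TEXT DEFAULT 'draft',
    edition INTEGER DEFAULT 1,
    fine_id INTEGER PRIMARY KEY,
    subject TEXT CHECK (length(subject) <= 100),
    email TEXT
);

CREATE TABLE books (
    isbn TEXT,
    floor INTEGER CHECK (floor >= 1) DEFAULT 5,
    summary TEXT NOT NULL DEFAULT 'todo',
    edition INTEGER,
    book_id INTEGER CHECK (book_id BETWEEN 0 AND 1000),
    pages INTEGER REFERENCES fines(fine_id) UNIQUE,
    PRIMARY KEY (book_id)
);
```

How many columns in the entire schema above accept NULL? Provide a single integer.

26

loans: 7 nullable (capacity, address, loan_id, pages, name, language, subject — PK (phone, rating) and explicit NOT NULL columns excluded).
authors: 4 nullable (floor, format, summary, capacity — PK (author_id, isbn) and explicit NOT NULL columns excluded).
reservations: 3 nullable (copy_no, address, format — PK (reservation_id) and explicit NOT NULL columns excluded).
fines: 8 nullable (capacity, copy_no, summary, rating, title, edition, subject, email — PK (fine_id) and explicit NOT NULL columns excluded).
books: 4 nullable (isbn, floor, edition, pages — PK (book_id) and explicit NOT NULL columns excluded).
Total: 7 + 4 + 3 + 8 + 4 = 26.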